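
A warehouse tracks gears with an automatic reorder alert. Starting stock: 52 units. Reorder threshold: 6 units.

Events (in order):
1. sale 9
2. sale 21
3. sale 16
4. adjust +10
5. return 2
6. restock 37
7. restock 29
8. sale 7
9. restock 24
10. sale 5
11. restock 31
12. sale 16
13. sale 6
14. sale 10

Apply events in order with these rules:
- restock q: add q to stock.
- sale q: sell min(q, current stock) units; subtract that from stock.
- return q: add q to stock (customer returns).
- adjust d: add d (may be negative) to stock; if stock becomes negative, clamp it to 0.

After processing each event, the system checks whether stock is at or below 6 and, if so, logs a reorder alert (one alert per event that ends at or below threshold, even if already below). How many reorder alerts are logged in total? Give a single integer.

Processing events:
Start: stock = 52
  Event 1 (sale 9): sell min(9,52)=9. stock: 52 - 9 = 43. total_sold = 9
  Event 2 (sale 21): sell min(21,43)=21. stock: 43 - 21 = 22. total_sold = 30
  Event 3 (sale 16): sell min(16,22)=16. stock: 22 - 16 = 6. total_sold = 46
  Event 4 (adjust +10): 6 + 10 = 16
  Event 5 (return 2): 16 + 2 = 18
  Event 6 (restock 37): 18 + 37 = 55
  Event 7 (restock 29): 55 + 29 = 84
  Event 8 (sale 7): sell min(7,84)=7. stock: 84 - 7 = 77. total_sold = 53
  Event 9 (restock 24): 77 + 24 = 101
  Event 10 (sale 5): sell min(5,101)=5. stock: 101 - 5 = 96. total_sold = 58
  Event 11 (restock 31): 96 + 31 = 127
  Event 12 (sale 16): sell min(16,127)=16. stock: 127 - 16 = 111. total_sold = 74
  Event 13 (sale 6): sell min(6,111)=6. stock: 111 - 6 = 105. total_sold = 80
  Event 14 (sale 10): sell min(10,105)=10. stock: 105 - 10 = 95. total_sold = 90
Final: stock = 95, total_sold = 90

Checking against threshold 6:
  After event 1: stock=43 > 6
  After event 2: stock=22 > 6
  After event 3: stock=6 <= 6 -> ALERT
  After event 4: stock=16 > 6
  After event 5: stock=18 > 6
  After event 6: stock=55 > 6
  After event 7: stock=84 > 6
  After event 8: stock=77 > 6
  After event 9: stock=101 > 6
  After event 10: stock=96 > 6
  After event 11: stock=127 > 6
  After event 12: stock=111 > 6
  After event 13: stock=105 > 6
  After event 14: stock=95 > 6
Alert events: [3]. Count = 1

Answer: 1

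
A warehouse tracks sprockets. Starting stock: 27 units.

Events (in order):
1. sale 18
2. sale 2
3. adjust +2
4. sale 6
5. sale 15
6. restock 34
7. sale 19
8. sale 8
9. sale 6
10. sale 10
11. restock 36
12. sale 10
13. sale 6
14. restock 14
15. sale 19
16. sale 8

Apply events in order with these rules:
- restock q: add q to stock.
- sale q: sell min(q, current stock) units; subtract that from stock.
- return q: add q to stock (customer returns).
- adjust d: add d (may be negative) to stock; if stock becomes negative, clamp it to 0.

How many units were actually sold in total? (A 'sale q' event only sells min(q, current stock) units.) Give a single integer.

Answer: 106

Derivation:
Processing events:
Start: stock = 27
  Event 1 (sale 18): sell min(18,27)=18. stock: 27 - 18 = 9. total_sold = 18
  Event 2 (sale 2): sell min(2,9)=2. stock: 9 - 2 = 7. total_sold = 20
  Event 3 (adjust +2): 7 + 2 = 9
  Event 4 (sale 6): sell min(6,9)=6. stock: 9 - 6 = 3. total_sold = 26
  Event 5 (sale 15): sell min(15,3)=3. stock: 3 - 3 = 0. total_sold = 29
  Event 6 (restock 34): 0 + 34 = 34
  Event 7 (sale 19): sell min(19,34)=19. stock: 34 - 19 = 15. total_sold = 48
  Event 8 (sale 8): sell min(8,15)=8. stock: 15 - 8 = 7. total_sold = 56
  Event 9 (sale 6): sell min(6,7)=6. stock: 7 - 6 = 1. total_sold = 62
  Event 10 (sale 10): sell min(10,1)=1. stock: 1 - 1 = 0. total_sold = 63
  Event 11 (restock 36): 0 + 36 = 36
  Event 12 (sale 10): sell min(10,36)=10. stock: 36 - 10 = 26. total_sold = 73
  Event 13 (sale 6): sell min(6,26)=6. stock: 26 - 6 = 20. total_sold = 79
  Event 14 (restock 14): 20 + 14 = 34
  Event 15 (sale 19): sell min(19,34)=19. stock: 34 - 19 = 15. total_sold = 98
  Event 16 (sale 8): sell min(8,15)=8. stock: 15 - 8 = 7. total_sold = 106
Final: stock = 7, total_sold = 106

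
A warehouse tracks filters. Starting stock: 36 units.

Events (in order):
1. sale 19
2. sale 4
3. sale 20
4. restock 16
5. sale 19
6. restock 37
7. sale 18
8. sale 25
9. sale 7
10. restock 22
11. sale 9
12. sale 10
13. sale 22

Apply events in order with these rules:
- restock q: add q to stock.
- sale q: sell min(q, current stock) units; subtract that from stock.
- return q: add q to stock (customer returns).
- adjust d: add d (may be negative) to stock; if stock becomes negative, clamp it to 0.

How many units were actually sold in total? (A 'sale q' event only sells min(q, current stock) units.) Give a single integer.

Answer: 111

Derivation:
Processing events:
Start: stock = 36
  Event 1 (sale 19): sell min(19,36)=19. stock: 36 - 19 = 17. total_sold = 19
  Event 2 (sale 4): sell min(4,17)=4. stock: 17 - 4 = 13. total_sold = 23
  Event 3 (sale 20): sell min(20,13)=13. stock: 13 - 13 = 0. total_sold = 36
  Event 4 (restock 16): 0 + 16 = 16
  Event 5 (sale 19): sell min(19,16)=16. stock: 16 - 16 = 0. total_sold = 52
  Event 6 (restock 37): 0 + 37 = 37
  Event 7 (sale 18): sell min(18,37)=18. stock: 37 - 18 = 19. total_sold = 70
  Event 8 (sale 25): sell min(25,19)=19. stock: 19 - 19 = 0. total_sold = 89
  Event 9 (sale 7): sell min(7,0)=0. stock: 0 - 0 = 0. total_sold = 89
  Event 10 (restock 22): 0 + 22 = 22
  Event 11 (sale 9): sell min(9,22)=9. stock: 22 - 9 = 13. total_sold = 98
  Event 12 (sale 10): sell min(10,13)=10. stock: 13 - 10 = 3. total_sold = 108
  Event 13 (sale 22): sell min(22,3)=3. stock: 3 - 3 = 0. total_sold = 111
Final: stock = 0, total_sold = 111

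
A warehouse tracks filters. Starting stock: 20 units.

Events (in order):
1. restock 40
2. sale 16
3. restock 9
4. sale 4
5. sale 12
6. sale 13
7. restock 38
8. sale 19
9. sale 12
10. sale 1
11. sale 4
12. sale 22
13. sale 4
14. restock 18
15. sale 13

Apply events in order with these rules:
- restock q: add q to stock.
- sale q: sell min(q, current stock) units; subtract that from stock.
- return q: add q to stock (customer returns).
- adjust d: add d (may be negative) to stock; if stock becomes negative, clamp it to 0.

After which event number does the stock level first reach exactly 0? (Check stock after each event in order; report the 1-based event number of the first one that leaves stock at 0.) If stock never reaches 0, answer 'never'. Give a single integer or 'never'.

Answer: 13

Derivation:
Processing events:
Start: stock = 20
  Event 1 (restock 40): 20 + 40 = 60
  Event 2 (sale 16): sell min(16,60)=16. stock: 60 - 16 = 44. total_sold = 16
  Event 3 (restock 9): 44 + 9 = 53
  Event 4 (sale 4): sell min(4,53)=4. stock: 53 - 4 = 49. total_sold = 20
  Event 5 (sale 12): sell min(12,49)=12. stock: 49 - 12 = 37. total_sold = 32
  Event 6 (sale 13): sell min(13,37)=13. stock: 37 - 13 = 24. total_sold = 45
  Event 7 (restock 38): 24 + 38 = 62
  Event 8 (sale 19): sell min(19,62)=19. stock: 62 - 19 = 43. total_sold = 64
  Event 9 (sale 12): sell min(12,43)=12. stock: 43 - 12 = 31. total_sold = 76
  Event 10 (sale 1): sell min(1,31)=1. stock: 31 - 1 = 30. total_sold = 77
  Event 11 (sale 4): sell min(4,30)=4. stock: 30 - 4 = 26. total_sold = 81
  Event 12 (sale 22): sell min(22,26)=22. stock: 26 - 22 = 4. total_sold = 103
  Event 13 (sale 4): sell min(4,4)=4. stock: 4 - 4 = 0. total_sold = 107
  Event 14 (restock 18): 0 + 18 = 18
  Event 15 (sale 13): sell min(13,18)=13. stock: 18 - 13 = 5. total_sold = 120
Final: stock = 5, total_sold = 120

First zero at event 13.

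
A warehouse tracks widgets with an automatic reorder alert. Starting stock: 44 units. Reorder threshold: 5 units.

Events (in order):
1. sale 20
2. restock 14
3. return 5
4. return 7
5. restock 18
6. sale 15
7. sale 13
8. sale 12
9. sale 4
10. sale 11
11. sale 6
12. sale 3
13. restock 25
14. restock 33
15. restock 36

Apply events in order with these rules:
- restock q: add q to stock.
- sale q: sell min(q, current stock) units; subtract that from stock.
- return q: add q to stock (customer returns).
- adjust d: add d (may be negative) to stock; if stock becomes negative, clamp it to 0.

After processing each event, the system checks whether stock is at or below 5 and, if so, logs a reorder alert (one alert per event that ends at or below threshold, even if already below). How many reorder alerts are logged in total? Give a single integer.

Answer: 1

Derivation:
Processing events:
Start: stock = 44
  Event 1 (sale 20): sell min(20,44)=20. stock: 44 - 20 = 24. total_sold = 20
  Event 2 (restock 14): 24 + 14 = 38
  Event 3 (return 5): 38 + 5 = 43
  Event 4 (return 7): 43 + 7 = 50
  Event 5 (restock 18): 50 + 18 = 68
  Event 6 (sale 15): sell min(15,68)=15. stock: 68 - 15 = 53. total_sold = 35
  Event 7 (sale 13): sell min(13,53)=13. stock: 53 - 13 = 40. total_sold = 48
  Event 8 (sale 12): sell min(12,40)=12. stock: 40 - 12 = 28. total_sold = 60
  Event 9 (sale 4): sell min(4,28)=4. stock: 28 - 4 = 24. total_sold = 64
  Event 10 (sale 11): sell min(11,24)=11. stock: 24 - 11 = 13. total_sold = 75
  Event 11 (sale 6): sell min(6,13)=6. stock: 13 - 6 = 7. total_sold = 81
  Event 12 (sale 3): sell min(3,7)=3. stock: 7 - 3 = 4. total_sold = 84
  Event 13 (restock 25): 4 + 25 = 29
  Event 14 (restock 33): 29 + 33 = 62
  Event 15 (restock 36): 62 + 36 = 98
Final: stock = 98, total_sold = 84

Checking against threshold 5:
  After event 1: stock=24 > 5
  After event 2: stock=38 > 5
  After event 3: stock=43 > 5
  After event 4: stock=50 > 5
  After event 5: stock=68 > 5
  After event 6: stock=53 > 5
  After event 7: stock=40 > 5
  After event 8: stock=28 > 5
  After event 9: stock=24 > 5
  After event 10: stock=13 > 5
  After event 11: stock=7 > 5
  After event 12: stock=4 <= 5 -> ALERT
  After event 13: stock=29 > 5
  After event 14: stock=62 > 5
  After event 15: stock=98 > 5
Alert events: [12]. Count = 1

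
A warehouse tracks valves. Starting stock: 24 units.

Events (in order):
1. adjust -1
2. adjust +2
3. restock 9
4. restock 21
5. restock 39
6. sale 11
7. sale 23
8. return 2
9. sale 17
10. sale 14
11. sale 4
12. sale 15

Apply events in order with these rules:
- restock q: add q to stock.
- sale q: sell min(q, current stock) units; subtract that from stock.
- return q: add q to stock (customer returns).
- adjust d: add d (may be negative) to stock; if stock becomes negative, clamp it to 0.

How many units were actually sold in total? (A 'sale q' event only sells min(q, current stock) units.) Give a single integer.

Answer: 84

Derivation:
Processing events:
Start: stock = 24
  Event 1 (adjust -1): 24 + -1 = 23
  Event 2 (adjust +2): 23 + 2 = 25
  Event 3 (restock 9): 25 + 9 = 34
  Event 4 (restock 21): 34 + 21 = 55
  Event 5 (restock 39): 55 + 39 = 94
  Event 6 (sale 11): sell min(11,94)=11. stock: 94 - 11 = 83. total_sold = 11
  Event 7 (sale 23): sell min(23,83)=23. stock: 83 - 23 = 60. total_sold = 34
  Event 8 (return 2): 60 + 2 = 62
  Event 9 (sale 17): sell min(17,62)=17. stock: 62 - 17 = 45. total_sold = 51
  Event 10 (sale 14): sell min(14,45)=14. stock: 45 - 14 = 31. total_sold = 65
  Event 11 (sale 4): sell min(4,31)=4. stock: 31 - 4 = 27. total_sold = 69
  Event 12 (sale 15): sell min(15,27)=15. stock: 27 - 15 = 12. total_sold = 84
Final: stock = 12, total_sold = 84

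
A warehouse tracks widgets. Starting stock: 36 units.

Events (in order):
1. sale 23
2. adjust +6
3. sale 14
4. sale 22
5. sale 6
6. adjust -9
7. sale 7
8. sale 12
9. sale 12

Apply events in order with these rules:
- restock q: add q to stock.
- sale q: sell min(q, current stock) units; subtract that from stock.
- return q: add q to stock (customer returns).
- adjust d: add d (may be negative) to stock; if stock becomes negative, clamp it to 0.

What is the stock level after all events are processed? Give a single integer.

Answer: 0

Derivation:
Processing events:
Start: stock = 36
  Event 1 (sale 23): sell min(23,36)=23. stock: 36 - 23 = 13. total_sold = 23
  Event 2 (adjust +6): 13 + 6 = 19
  Event 3 (sale 14): sell min(14,19)=14. stock: 19 - 14 = 5. total_sold = 37
  Event 4 (sale 22): sell min(22,5)=5. stock: 5 - 5 = 0. total_sold = 42
  Event 5 (sale 6): sell min(6,0)=0. stock: 0 - 0 = 0. total_sold = 42
  Event 6 (adjust -9): 0 + -9 = 0 (clamped to 0)
  Event 7 (sale 7): sell min(7,0)=0. stock: 0 - 0 = 0. total_sold = 42
  Event 8 (sale 12): sell min(12,0)=0. stock: 0 - 0 = 0. total_sold = 42
  Event 9 (sale 12): sell min(12,0)=0. stock: 0 - 0 = 0. total_sold = 42
Final: stock = 0, total_sold = 42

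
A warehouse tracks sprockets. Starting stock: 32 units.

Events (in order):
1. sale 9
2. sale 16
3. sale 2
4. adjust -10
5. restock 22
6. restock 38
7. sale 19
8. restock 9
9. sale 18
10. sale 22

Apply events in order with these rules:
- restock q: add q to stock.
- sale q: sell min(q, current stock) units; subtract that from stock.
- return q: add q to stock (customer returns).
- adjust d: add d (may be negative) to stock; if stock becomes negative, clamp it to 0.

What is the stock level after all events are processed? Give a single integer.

Answer: 10

Derivation:
Processing events:
Start: stock = 32
  Event 1 (sale 9): sell min(9,32)=9. stock: 32 - 9 = 23. total_sold = 9
  Event 2 (sale 16): sell min(16,23)=16. stock: 23 - 16 = 7. total_sold = 25
  Event 3 (sale 2): sell min(2,7)=2. stock: 7 - 2 = 5. total_sold = 27
  Event 4 (adjust -10): 5 + -10 = 0 (clamped to 0)
  Event 5 (restock 22): 0 + 22 = 22
  Event 6 (restock 38): 22 + 38 = 60
  Event 7 (sale 19): sell min(19,60)=19. stock: 60 - 19 = 41. total_sold = 46
  Event 8 (restock 9): 41 + 9 = 50
  Event 9 (sale 18): sell min(18,50)=18. stock: 50 - 18 = 32. total_sold = 64
  Event 10 (sale 22): sell min(22,32)=22. stock: 32 - 22 = 10. total_sold = 86
Final: stock = 10, total_sold = 86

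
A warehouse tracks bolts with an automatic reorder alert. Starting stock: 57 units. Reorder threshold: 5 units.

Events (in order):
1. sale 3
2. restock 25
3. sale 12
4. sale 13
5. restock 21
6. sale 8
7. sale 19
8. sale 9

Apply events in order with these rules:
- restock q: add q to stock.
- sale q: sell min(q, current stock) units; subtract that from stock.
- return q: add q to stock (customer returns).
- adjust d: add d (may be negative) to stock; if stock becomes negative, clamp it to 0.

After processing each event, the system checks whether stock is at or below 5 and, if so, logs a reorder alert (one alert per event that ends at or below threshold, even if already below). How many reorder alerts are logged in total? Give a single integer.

Processing events:
Start: stock = 57
  Event 1 (sale 3): sell min(3,57)=3. stock: 57 - 3 = 54. total_sold = 3
  Event 2 (restock 25): 54 + 25 = 79
  Event 3 (sale 12): sell min(12,79)=12. stock: 79 - 12 = 67. total_sold = 15
  Event 4 (sale 13): sell min(13,67)=13. stock: 67 - 13 = 54. total_sold = 28
  Event 5 (restock 21): 54 + 21 = 75
  Event 6 (sale 8): sell min(8,75)=8. stock: 75 - 8 = 67. total_sold = 36
  Event 7 (sale 19): sell min(19,67)=19. stock: 67 - 19 = 48. total_sold = 55
  Event 8 (sale 9): sell min(9,48)=9. stock: 48 - 9 = 39. total_sold = 64
Final: stock = 39, total_sold = 64

Checking against threshold 5:
  After event 1: stock=54 > 5
  After event 2: stock=79 > 5
  After event 3: stock=67 > 5
  After event 4: stock=54 > 5
  After event 5: stock=75 > 5
  After event 6: stock=67 > 5
  After event 7: stock=48 > 5
  After event 8: stock=39 > 5
Alert events: []. Count = 0

Answer: 0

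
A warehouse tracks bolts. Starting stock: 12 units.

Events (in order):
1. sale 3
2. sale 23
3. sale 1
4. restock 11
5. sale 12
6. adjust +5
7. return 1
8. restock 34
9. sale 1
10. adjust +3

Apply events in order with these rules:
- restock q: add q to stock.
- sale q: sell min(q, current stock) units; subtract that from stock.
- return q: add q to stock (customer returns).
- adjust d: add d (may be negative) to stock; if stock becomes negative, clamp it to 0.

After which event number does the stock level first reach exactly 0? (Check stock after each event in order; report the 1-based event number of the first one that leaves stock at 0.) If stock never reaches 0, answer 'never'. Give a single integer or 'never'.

Answer: 2

Derivation:
Processing events:
Start: stock = 12
  Event 1 (sale 3): sell min(3,12)=3. stock: 12 - 3 = 9. total_sold = 3
  Event 2 (sale 23): sell min(23,9)=9. stock: 9 - 9 = 0. total_sold = 12
  Event 3 (sale 1): sell min(1,0)=0. stock: 0 - 0 = 0. total_sold = 12
  Event 4 (restock 11): 0 + 11 = 11
  Event 5 (sale 12): sell min(12,11)=11. stock: 11 - 11 = 0. total_sold = 23
  Event 6 (adjust +5): 0 + 5 = 5
  Event 7 (return 1): 5 + 1 = 6
  Event 8 (restock 34): 6 + 34 = 40
  Event 9 (sale 1): sell min(1,40)=1. stock: 40 - 1 = 39. total_sold = 24
  Event 10 (adjust +3): 39 + 3 = 42
Final: stock = 42, total_sold = 24

First zero at event 2.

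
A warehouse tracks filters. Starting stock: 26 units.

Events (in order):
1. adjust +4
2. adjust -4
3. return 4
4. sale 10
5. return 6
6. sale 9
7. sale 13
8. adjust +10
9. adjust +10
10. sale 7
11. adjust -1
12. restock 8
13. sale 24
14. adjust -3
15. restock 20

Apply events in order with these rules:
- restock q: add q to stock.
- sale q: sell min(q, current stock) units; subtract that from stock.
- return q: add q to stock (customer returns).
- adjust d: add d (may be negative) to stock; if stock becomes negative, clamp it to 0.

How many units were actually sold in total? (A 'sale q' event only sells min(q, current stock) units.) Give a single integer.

Answer: 63

Derivation:
Processing events:
Start: stock = 26
  Event 1 (adjust +4): 26 + 4 = 30
  Event 2 (adjust -4): 30 + -4 = 26
  Event 3 (return 4): 26 + 4 = 30
  Event 4 (sale 10): sell min(10,30)=10. stock: 30 - 10 = 20. total_sold = 10
  Event 5 (return 6): 20 + 6 = 26
  Event 6 (sale 9): sell min(9,26)=9. stock: 26 - 9 = 17. total_sold = 19
  Event 7 (sale 13): sell min(13,17)=13. stock: 17 - 13 = 4. total_sold = 32
  Event 8 (adjust +10): 4 + 10 = 14
  Event 9 (adjust +10): 14 + 10 = 24
  Event 10 (sale 7): sell min(7,24)=7. stock: 24 - 7 = 17. total_sold = 39
  Event 11 (adjust -1): 17 + -1 = 16
  Event 12 (restock 8): 16 + 8 = 24
  Event 13 (sale 24): sell min(24,24)=24. stock: 24 - 24 = 0. total_sold = 63
  Event 14 (adjust -3): 0 + -3 = 0 (clamped to 0)
  Event 15 (restock 20): 0 + 20 = 20
Final: stock = 20, total_sold = 63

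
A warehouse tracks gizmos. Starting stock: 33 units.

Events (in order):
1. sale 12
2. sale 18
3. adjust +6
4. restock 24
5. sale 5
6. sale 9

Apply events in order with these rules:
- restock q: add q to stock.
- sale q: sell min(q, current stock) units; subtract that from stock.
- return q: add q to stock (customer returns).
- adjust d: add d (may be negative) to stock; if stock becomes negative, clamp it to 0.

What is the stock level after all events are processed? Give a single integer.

Answer: 19

Derivation:
Processing events:
Start: stock = 33
  Event 1 (sale 12): sell min(12,33)=12. stock: 33 - 12 = 21. total_sold = 12
  Event 2 (sale 18): sell min(18,21)=18. stock: 21 - 18 = 3. total_sold = 30
  Event 3 (adjust +6): 3 + 6 = 9
  Event 4 (restock 24): 9 + 24 = 33
  Event 5 (sale 5): sell min(5,33)=5. stock: 33 - 5 = 28. total_sold = 35
  Event 6 (sale 9): sell min(9,28)=9. stock: 28 - 9 = 19. total_sold = 44
Final: stock = 19, total_sold = 44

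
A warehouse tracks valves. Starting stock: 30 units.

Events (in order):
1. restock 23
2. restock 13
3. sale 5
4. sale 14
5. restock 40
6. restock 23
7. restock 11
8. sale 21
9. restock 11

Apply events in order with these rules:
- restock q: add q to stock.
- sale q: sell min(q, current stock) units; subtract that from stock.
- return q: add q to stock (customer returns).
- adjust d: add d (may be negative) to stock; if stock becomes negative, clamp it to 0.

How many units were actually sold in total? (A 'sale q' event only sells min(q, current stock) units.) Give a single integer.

Processing events:
Start: stock = 30
  Event 1 (restock 23): 30 + 23 = 53
  Event 2 (restock 13): 53 + 13 = 66
  Event 3 (sale 5): sell min(5,66)=5. stock: 66 - 5 = 61. total_sold = 5
  Event 4 (sale 14): sell min(14,61)=14. stock: 61 - 14 = 47. total_sold = 19
  Event 5 (restock 40): 47 + 40 = 87
  Event 6 (restock 23): 87 + 23 = 110
  Event 7 (restock 11): 110 + 11 = 121
  Event 8 (sale 21): sell min(21,121)=21. stock: 121 - 21 = 100. total_sold = 40
  Event 9 (restock 11): 100 + 11 = 111
Final: stock = 111, total_sold = 40

Answer: 40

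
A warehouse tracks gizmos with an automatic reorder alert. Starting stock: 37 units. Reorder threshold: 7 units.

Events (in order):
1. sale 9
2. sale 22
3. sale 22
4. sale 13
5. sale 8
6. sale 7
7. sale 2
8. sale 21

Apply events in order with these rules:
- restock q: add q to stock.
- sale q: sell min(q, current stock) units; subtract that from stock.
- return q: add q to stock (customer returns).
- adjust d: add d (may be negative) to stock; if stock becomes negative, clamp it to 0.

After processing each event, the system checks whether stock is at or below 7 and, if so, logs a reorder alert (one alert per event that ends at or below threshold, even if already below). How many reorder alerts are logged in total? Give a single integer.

Answer: 7

Derivation:
Processing events:
Start: stock = 37
  Event 1 (sale 9): sell min(9,37)=9. stock: 37 - 9 = 28. total_sold = 9
  Event 2 (sale 22): sell min(22,28)=22. stock: 28 - 22 = 6. total_sold = 31
  Event 3 (sale 22): sell min(22,6)=6. stock: 6 - 6 = 0. total_sold = 37
  Event 4 (sale 13): sell min(13,0)=0. stock: 0 - 0 = 0. total_sold = 37
  Event 5 (sale 8): sell min(8,0)=0. stock: 0 - 0 = 0. total_sold = 37
  Event 6 (sale 7): sell min(7,0)=0. stock: 0 - 0 = 0. total_sold = 37
  Event 7 (sale 2): sell min(2,0)=0. stock: 0 - 0 = 0. total_sold = 37
  Event 8 (sale 21): sell min(21,0)=0. stock: 0 - 0 = 0. total_sold = 37
Final: stock = 0, total_sold = 37

Checking against threshold 7:
  After event 1: stock=28 > 7
  After event 2: stock=6 <= 7 -> ALERT
  After event 3: stock=0 <= 7 -> ALERT
  After event 4: stock=0 <= 7 -> ALERT
  After event 5: stock=0 <= 7 -> ALERT
  After event 6: stock=0 <= 7 -> ALERT
  After event 7: stock=0 <= 7 -> ALERT
  After event 8: stock=0 <= 7 -> ALERT
Alert events: [2, 3, 4, 5, 6, 7, 8]. Count = 7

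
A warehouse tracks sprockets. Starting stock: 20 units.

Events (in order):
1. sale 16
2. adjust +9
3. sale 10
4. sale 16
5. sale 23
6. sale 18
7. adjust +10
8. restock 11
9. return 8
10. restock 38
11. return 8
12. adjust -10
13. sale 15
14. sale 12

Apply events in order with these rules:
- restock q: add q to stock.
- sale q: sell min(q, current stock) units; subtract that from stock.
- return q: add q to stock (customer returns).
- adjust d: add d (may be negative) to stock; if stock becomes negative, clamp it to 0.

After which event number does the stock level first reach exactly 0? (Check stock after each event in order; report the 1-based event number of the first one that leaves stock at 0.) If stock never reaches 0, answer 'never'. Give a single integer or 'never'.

Processing events:
Start: stock = 20
  Event 1 (sale 16): sell min(16,20)=16. stock: 20 - 16 = 4. total_sold = 16
  Event 2 (adjust +9): 4 + 9 = 13
  Event 3 (sale 10): sell min(10,13)=10. stock: 13 - 10 = 3. total_sold = 26
  Event 4 (sale 16): sell min(16,3)=3. stock: 3 - 3 = 0. total_sold = 29
  Event 5 (sale 23): sell min(23,0)=0. stock: 0 - 0 = 0. total_sold = 29
  Event 6 (sale 18): sell min(18,0)=0. stock: 0 - 0 = 0. total_sold = 29
  Event 7 (adjust +10): 0 + 10 = 10
  Event 8 (restock 11): 10 + 11 = 21
  Event 9 (return 8): 21 + 8 = 29
  Event 10 (restock 38): 29 + 38 = 67
  Event 11 (return 8): 67 + 8 = 75
  Event 12 (adjust -10): 75 + -10 = 65
  Event 13 (sale 15): sell min(15,65)=15. stock: 65 - 15 = 50. total_sold = 44
  Event 14 (sale 12): sell min(12,50)=12. stock: 50 - 12 = 38. total_sold = 56
Final: stock = 38, total_sold = 56

First zero at event 4.

Answer: 4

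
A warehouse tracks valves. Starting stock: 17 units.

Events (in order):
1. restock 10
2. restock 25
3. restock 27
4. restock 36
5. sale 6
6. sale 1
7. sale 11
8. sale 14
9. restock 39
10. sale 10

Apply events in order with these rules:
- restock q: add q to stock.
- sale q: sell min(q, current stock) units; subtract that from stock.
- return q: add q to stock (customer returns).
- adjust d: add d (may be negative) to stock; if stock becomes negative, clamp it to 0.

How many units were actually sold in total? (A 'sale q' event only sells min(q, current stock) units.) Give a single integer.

Answer: 42

Derivation:
Processing events:
Start: stock = 17
  Event 1 (restock 10): 17 + 10 = 27
  Event 2 (restock 25): 27 + 25 = 52
  Event 3 (restock 27): 52 + 27 = 79
  Event 4 (restock 36): 79 + 36 = 115
  Event 5 (sale 6): sell min(6,115)=6. stock: 115 - 6 = 109. total_sold = 6
  Event 6 (sale 1): sell min(1,109)=1. stock: 109 - 1 = 108. total_sold = 7
  Event 7 (sale 11): sell min(11,108)=11. stock: 108 - 11 = 97. total_sold = 18
  Event 8 (sale 14): sell min(14,97)=14. stock: 97 - 14 = 83. total_sold = 32
  Event 9 (restock 39): 83 + 39 = 122
  Event 10 (sale 10): sell min(10,122)=10. stock: 122 - 10 = 112. total_sold = 42
Final: stock = 112, total_sold = 42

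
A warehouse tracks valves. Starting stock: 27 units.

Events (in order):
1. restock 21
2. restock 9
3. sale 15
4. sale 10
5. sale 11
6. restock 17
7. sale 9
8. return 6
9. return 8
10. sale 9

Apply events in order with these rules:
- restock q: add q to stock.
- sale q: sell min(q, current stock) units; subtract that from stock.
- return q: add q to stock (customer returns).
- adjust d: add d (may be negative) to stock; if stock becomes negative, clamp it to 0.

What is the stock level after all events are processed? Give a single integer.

Answer: 34

Derivation:
Processing events:
Start: stock = 27
  Event 1 (restock 21): 27 + 21 = 48
  Event 2 (restock 9): 48 + 9 = 57
  Event 3 (sale 15): sell min(15,57)=15. stock: 57 - 15 = 42. total_sold = 15
  Event 4 (sale 10): sell min(10,42)=10. stock: 42 - 10 = 32. total_sold = 25
  Event 5 (sale 11): sell min(11,32)=11. stock: 32 - 11 = 21. total_sold = 36
  Event 6 (restock 17): 21 + 17 = 38
  Event 7 (sale 9): sell min(9,38)=9. stock: 38 - 9 = 29. total_sold = 45
  Event 8 (return 6): 29 + 6 = 35
  Event 9 (return 8): 35 + 8 = 43
  Event 10 (sale 9): sell min(9,43)=9. stock: 43 - 9 = 34. total_sold = 54
Final: stock = 34, total_sold = 54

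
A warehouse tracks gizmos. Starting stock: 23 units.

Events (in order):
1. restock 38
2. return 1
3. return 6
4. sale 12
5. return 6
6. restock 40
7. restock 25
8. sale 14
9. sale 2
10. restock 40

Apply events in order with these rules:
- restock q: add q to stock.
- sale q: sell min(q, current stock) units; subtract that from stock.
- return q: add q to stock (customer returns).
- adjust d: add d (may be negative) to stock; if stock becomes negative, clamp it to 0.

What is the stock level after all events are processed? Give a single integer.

Processing events:
Start: stock = 23
  Event 1 (restock 38): 23 + 38 = 61
  Event 2 (return 1): 61 + 1 = 62
  Event 3 (return 6): 62 + 6 = 68
  Event 4 (sale 12): sell min(12,68)=12. stock: 68 - 12 = 56. total_sold = 12
  Event 5 (return 6): 56 + 6 = 62
  Event 6 (restock 40): 62 + 40 = 102
  Event 7 (restock 25): 102 + 25 = 127
  Event 8 (sale 14): sell min(14,127)=14. stock: 127 - 14 = 113. total_sold = 26
  Event 9 (sale 2): sell min(2,113)=2. stock: 113 - 2 = 111. total_sold = 28
  Event 10 (restock 40): 111 + 40 = 151
Final: stock = 151, total_sold = 28

Answer: 151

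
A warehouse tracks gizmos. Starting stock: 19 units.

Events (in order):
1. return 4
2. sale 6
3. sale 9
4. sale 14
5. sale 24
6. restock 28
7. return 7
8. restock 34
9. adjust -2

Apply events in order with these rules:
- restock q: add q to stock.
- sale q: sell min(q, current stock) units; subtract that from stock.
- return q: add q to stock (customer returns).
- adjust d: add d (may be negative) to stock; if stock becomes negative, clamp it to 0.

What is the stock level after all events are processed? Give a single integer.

Answer: 67

Derivation:
Processing events:
Start: stock = 19
  Event 1 (return 4): 19 + 4 = 23
  Event 2 (sale 6): sell min(6,23)=6. stock: 23 - 6 = 17. total_sold = 6
  Event 3 (sale 9): sell min(9,17)=9. stock: 17 - 9 = 8. total_sold = 15
  Event 4 (sale 14): sell min(14,8)=8. stock: 8 - 8 = 0. total_sold = 23
  Event 5 (sale 24): sell min(24,0)=0. stock: 0 - 0 = 0. total_sold = 23
  Event 6 (restock 28): 0 + 28 = 28
  Event 7 (return 7): 28 + 7 = 35
  Event 8 (restock 34): 35 + 34 = 69
  Event 9 (adjust -2): 69 + -2 = 67
Final: stock = 67, total_sold = 23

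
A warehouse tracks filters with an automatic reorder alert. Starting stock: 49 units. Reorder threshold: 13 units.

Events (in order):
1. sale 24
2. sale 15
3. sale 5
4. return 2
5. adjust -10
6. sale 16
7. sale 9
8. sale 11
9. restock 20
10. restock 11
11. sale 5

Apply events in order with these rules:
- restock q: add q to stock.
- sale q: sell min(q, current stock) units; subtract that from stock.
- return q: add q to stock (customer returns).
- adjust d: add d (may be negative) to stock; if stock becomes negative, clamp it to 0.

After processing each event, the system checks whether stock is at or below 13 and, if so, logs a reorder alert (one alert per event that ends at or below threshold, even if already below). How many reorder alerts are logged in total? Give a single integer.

Processing events:
Start: stock = 49
  Event 1 (sale 24): sell min(24,49)=24. stock: 49 - 24 = 25. total_sold = 24
  Event 2 (sale 15): sell min(15,25)=15. stock: 25 - 15 = 10. total_sold = 39
  Event 3 (sale 5): sell min(5,10)=5. stock: 10 - 5 = 5. total_sold = 44
  Event 4 (return 2): 5 + 2 = 7
  Event 5 (adjust -10): 7 + -10 = 0 (clamped to 0)
  Event 6 (sale 16): sell min(16,0)=0. stock: 0 - 0 = 0. total_sold = 44
  Event 7 (sale 9): sell min(9,0)=0. stock: 0 - 0 = 0. total_sold = 44
  Event 8 (sale 11): sell min(11,0)=0. stock: 0 - 0 = 0. total_sold = 44
  Event 9 (restock 20): 0 + 20 = 20
  Event 10 (restock 11): 20 + 11 = 31
  Event 11 (sale 5): sell min(5,31)=5. stock: 31 - 5 = 26. total_sold = 49
Final: stock = 26, total_sold = 49

Checking against threshold 13:
  After event 1: stock=25 > 13
  After event 2: stock=10 <= 13 -> ALERT
  After event 3: stock=5 <= 13 -> ALERT
  After event 4: stock=7 <= 13 -> ALERT
  After event 5: stock=0 <= 13 -> ALERT
  After event 6: stock=0 <= 13 -> ALERT
  After event 7: stock=0 <= 13 -> ALERT
  After event 8: stock=0 <= 13 -> ALERT
  After event 9: stock=20 > 13
  After event 10: stock=31 > 13
  After event 11: stock=26 > 13
Alert events: [2, 3, 4, 5, 6, 7, 8]. Count = 7

Answer: 7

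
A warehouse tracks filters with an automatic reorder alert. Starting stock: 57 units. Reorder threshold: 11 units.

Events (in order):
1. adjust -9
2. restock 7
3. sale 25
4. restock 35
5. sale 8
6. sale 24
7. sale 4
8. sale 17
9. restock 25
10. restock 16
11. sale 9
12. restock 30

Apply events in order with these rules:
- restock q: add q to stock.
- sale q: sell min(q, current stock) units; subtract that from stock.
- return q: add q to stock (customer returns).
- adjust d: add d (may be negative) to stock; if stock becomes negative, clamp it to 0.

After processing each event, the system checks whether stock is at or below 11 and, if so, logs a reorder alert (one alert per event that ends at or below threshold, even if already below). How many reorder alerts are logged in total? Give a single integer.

Processing events:
Start: stock = 57
  Event 1 (adjust -9): 57 + -9 = 48
  Event 2 (restock 7): 48 + 7 = 55
  Event 3 (sale 25): sell min(25,55)=25. stock: 55 - 25 = 30. total_sold = 25
  Event 4 (restock 35): 30 + 35 = 65
  Event 5 (sale 8): sell min(8,65)=8. stock: 65 - 8 = 57. total_sold = 33
  Event 6 (sale 24): sell min(24,57)=24. stock: 57 - 24 = 33. total_sold = 57
  Event 7 (sale 4): sell min(4,33)=4. stock: 33 - 4 = 29. total_sold = 61
  Event 8 (sale 17): sell min(17,29)=17. stock: 29 - 17 = 12. total_sold = 78
  Event 9 (restock 25): 12 + 25 = 37
  Event 10 (restock 16): 37 + 16 = 53
  Event 11 (sale 9): sell min(9,53)=9. stock: 53 - 9 = 44. total_sold = 87
  Event 12 (restock 30): 44 + 30 = 74
Final: stock = 74, total_sold = 87

Checking against threshold 11:
  After event 1: stock=48 > 11
  After event 2: stock=55 > 11
  After event 3: stock=30 > 11
  After event 4: stock=65 > 11
  After event 5: stock=57 > 11
  After event 6: stock=33 > 11
  After event 7: stock=29 > 11
  After event 8: stock=12 > 11
  After event 9: stock=37 > 11
  After event 10: stock=53 > 11
  After event 11: stock=44 > 11
  After event 12: stock=74 > 11
Alert events: []. Count = 0

Answer: 0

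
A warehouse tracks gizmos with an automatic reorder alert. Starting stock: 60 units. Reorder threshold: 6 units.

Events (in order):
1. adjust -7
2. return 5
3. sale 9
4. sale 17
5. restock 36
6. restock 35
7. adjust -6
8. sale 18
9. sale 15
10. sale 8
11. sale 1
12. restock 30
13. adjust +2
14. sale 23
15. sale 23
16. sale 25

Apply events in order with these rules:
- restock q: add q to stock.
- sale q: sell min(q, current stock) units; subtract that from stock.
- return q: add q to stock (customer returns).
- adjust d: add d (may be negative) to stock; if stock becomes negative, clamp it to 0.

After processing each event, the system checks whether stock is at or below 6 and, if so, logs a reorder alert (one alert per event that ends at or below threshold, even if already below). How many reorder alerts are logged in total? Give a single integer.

Answer: 0

Derivation:
Processing events:
Start: stock = 60
  Event 1 (adjust -7): 60 + -7 = 53
  Event 2 (return 5): 53 + 5 = 58
  Event 3 (sale 9): sell min(9,58)=9. stock: 58 - 9 = 49. total_sold = 9
  Event 4 (sale 17): sell min(17,49)=17. stock: 49 - 17 = 32. total_sold = 26
  Event 5 (restock 36): 32 + 36 = 68
  Event 6 (restock 35): 68 + 35 = 103
  Event 7 (adjust -6): 103 + -6 = 97
  Event 8 (sale 18): sell min(18,97)=18. stock: 97 - 18 = 79. total_sold = 44
  Event 9 (sale 15): sell min(15,79)=15. stock: 79 - 15 = 64. total_sold = 59
  Event 10 (sale 8): sell min(8,64)=8. stock: 64 - 8 = 56. total_sold = 67
  Event 11 (sale 1): sell min(1,56)=1. stock: 56 - 1 = 55. total_sold = 68
  Event 12 (restock 30): 55 + 30 = 85
  Event 13 (adjust +2): 85 + 2 = 87
  Event 14 (sale 23): sell min(23,87)=23. stock: 87 - 23 = 64. total_sold = 91
  Event 15 (sale 23): sell min(23,64)=23. stock: 64 - 23 = 41. total_sold = 114
  Event 16 (sale 25): sell min(25,41)=25. stock: 41 - 25 = 16. total_sold = 139
Final: stock = 16, total_sold = 139

Checking against threshold 6:
  After event 1: stock=53 > 6
  After event 2: stock=58 > 6
  After event 3: stock=49 > 6
  After event 4: stock=32 > 6
  After event 5: stock=68 > 6
  After event 6: stock=103 > 6
  After event 7: stock=97 > 6
  After event 8: stock=79 > 6
  After event 9: stock=64 > 6
  After event 10: stock=56 > 6
  After event 11: stock=55 > 6
  After event 12: stock=85 > 6
  After event 13: stock=87 > 6
  After event 14: stock=64 > 6
  After event 15: stock=41 > 6
  After event 16: stock=16 > 6
Alert events: []. Count = 0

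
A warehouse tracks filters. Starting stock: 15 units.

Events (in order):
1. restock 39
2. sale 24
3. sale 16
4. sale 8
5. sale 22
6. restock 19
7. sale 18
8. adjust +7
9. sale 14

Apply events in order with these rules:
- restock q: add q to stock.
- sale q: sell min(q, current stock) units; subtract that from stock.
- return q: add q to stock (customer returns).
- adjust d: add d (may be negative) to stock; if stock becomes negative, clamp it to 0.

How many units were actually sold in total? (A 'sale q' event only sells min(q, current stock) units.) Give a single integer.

Answer: 80

Derivation:
Processing events:
Start: stock = 15
  Event 1 (restock 39): 15 + 39 = 54
  Event 2 (sale 24): sell min(24,54)=24. stock: 54 - 24 = 30. total_sold = 24
  Event 3 (sale 16): sell min(16,30)=16. stock: 30 - 16 = 14. total_sold = 40
  Event 4 (sale 8): sell min(8,14)=8. stock: 14 - 8 = 6. total_sold = 48
  Event 5 (sale 22): sell min(22,6)=6. stock: 6 - 6 = 0. total_sold = 54
  Event 6 (restock 19): 0 + 19 = 19
  Event 7 (sale 18): sell min(18,19)=18. stock: 19 - 18 = 1. total_sold = 72
  Event 8 (adjust +7): 1 + 7 = 8
  Event 9 (sale 14): sell min(14,8)=8. stock: 8 - 8 = 0. total_sold = 80
Final: stock = 0, total_sold = 80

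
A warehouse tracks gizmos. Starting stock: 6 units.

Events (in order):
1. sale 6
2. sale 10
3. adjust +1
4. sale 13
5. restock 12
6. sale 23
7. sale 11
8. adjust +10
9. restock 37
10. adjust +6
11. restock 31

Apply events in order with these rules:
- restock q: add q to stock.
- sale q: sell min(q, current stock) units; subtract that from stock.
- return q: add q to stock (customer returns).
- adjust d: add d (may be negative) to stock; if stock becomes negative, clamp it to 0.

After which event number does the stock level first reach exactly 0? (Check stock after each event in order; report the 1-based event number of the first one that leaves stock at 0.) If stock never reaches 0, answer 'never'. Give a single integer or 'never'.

Processing events:
Start: stock = 6
  Event 1 (sale 6): sell min(6,6)=6. stock: 6 - 6 = 0. total_sold = 6
  Event 2 (sale 10): sell min(10,0)=0. stock: 0 - 0 = 0. total_sold = 6
  Event 3 (adjust +1): 0 + 1 = 1
  Event 4 (sale 13): sell min(13,1)=1. stock: 1 - 1 = 0. total_sold = 7
  Event 5 (restock 12): 0 + 12 = 12
  Event 6 (sale 23): sell min(23,12)=12. stock: 12 - 12 = 0. total_sold = 19
  Event 7 (sale 11): sell min(11,0)=0. stock: 0 - 0 = 0. total_sold = 19
  Event 8 (adjust +10): 0 + 10 = 10
  Event 9 (restock 37): 10 + 37 = 47
  Event 10 (adjust +6): 47 + 6 = 53
  Event 11 (restock 31): 53 + 31 = 84
Final: stock = 84, total_sold = 19

First zero at event 1.

Answer: 1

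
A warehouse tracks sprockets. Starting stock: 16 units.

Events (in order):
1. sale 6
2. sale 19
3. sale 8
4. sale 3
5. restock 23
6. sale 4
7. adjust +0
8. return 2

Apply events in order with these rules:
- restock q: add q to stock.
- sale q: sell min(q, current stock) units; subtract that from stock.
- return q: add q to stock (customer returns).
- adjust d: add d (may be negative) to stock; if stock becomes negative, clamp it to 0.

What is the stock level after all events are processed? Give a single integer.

Processing events:
Start: stock = 16
  Event 1 (sale 6): sell min(6,16)=6. stock: 16 - 6 = 10. total_sold = 6
  Event 2 (sale 19): sell min(19,10)=10. stock: 10 - 10 = 0. total_sold = 16
  Event 3 (sale 8): sell min(8,0)=0. stock: 0 - 0 = 0. total_sold = 16
  Event 4 (sale 3): sell min(3,0)=0. stock: 0 - 0 = 0. total_sold = 16
  Event 5 (restock 23): 0 + 23 = 23
  Event 6 (sale 4): sell min(4,23)=4. stock: 23 - 4 = 19. total_sold = 20
  Event 7 (adjust +0): 19 + 0 = 19
  Event 8 (return 2): 19 + 2 = 21
Final: stock = 21, total_sold = 20

Answer: 21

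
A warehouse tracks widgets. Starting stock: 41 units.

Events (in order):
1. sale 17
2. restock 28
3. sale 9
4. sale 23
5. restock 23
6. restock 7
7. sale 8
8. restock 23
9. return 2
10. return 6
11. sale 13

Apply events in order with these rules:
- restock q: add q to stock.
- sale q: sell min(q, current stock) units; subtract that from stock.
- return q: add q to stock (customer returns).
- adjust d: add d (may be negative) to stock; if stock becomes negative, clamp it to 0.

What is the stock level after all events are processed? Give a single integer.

Processing events:
Start: stock = 41
  Event 1 (sale 17): sell min(17,41)=17. stock: 41 - 17 = 24. total_sold = 17
  Event 2 (restock 28): 24 + 28 = 52
  Event 3 (sale 9): sell min(9,52)=9. stock: 52 - 9 = 43. total_sold = 26
  Event 4 (sale 23): sell min(23,43)=23. stock: 43 - 23 = 20. total_sold = 49
  Event 5 (restock 23): 20 + 23 = 43
  Event 6 (restock 7): 43 + 7 = 50
  Event 7 (sale 8): sell min(8,50)=8. stock: 50 - 8 = 42. total_sold = 57
  Event 8 (restock 23): 42 + 23 = 65
  Event 9 (return 2): 65 + 2 = 67
  Event 10 (return 6): 67 + 6 = 73
  Event 11 (sale 13): sell min(13,73)=13. stock: 73 - 13 = 60. total_sold = 70
Final: stock = 60, total_sold = 70

Answer: 60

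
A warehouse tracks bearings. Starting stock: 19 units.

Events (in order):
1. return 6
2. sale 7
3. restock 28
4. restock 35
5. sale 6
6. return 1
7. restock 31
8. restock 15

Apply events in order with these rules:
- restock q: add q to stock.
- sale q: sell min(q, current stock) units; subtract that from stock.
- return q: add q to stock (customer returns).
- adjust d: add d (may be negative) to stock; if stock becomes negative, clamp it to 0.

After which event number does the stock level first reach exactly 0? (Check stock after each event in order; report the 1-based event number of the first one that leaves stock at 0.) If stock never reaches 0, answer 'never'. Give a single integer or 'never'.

Answer: never

Derivation:
Processing events:
Start: stock = 19
  Event 1 (return 6): 19 + 6 = 25
  Event 2 (sale 7): sell min(7,25)=7. stock: 25 - 7 = 18. total_sold = 7
  Event 3 (restock 28): 18 + 28 = 46
  Event 4 (restock 35): 46 + 35 = 81
  Event 5 (sale 6): sell min(6,81)=6. stock: 81 - 6 = 75. total_sold = 13
  Event 6 (return 1): 75 + 1 = 76
  Event 7 (restock 31): 76 + 31 = 107
  Event 8 (restock 15): 107 + 15 = 122
Final: stock = 122, total_sold = 13

Stock never reaches 0.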